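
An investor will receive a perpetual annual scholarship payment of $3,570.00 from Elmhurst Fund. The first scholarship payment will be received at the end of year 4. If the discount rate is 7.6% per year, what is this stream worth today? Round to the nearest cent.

$37706.64

Value at end of year 3: C / r = $3,570.00 / 0.076 = $46,973.6842
Discount to today: PV = $46,973.6842 / (1 + 0.076)^3 = $46,973.6842 / 1.245767 = $37,706.64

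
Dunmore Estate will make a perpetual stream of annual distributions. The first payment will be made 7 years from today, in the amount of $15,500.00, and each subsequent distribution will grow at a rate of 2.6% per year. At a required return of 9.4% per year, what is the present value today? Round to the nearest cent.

Value at end of year 6: C₁ / (r − g) = $15,500.00 / (0.094 − 0.026) = $227,941.1765
Discount to today: PV = $227,941.1765 / (1 + 0.094)^6 = $227,941.1765 / 1.714368 = $132,959.34

$132959.34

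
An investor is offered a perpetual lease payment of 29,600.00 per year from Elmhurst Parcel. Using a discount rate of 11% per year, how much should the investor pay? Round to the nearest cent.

Level perpetuity: PV = C / r = 29,600.00 / 0.11 = 269,090.91

269090.91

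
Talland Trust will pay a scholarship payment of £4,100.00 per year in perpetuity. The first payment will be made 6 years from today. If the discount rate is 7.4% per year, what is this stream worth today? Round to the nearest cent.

£38773.12

Value at end of year 5: C / r = £4,100.00 / 0.074 = £55,405.4054
Discount to today: PV = £55,405.4054 / (1 + 0.074)^5 = £55,405.4054 / 1.428964 = £38,773.12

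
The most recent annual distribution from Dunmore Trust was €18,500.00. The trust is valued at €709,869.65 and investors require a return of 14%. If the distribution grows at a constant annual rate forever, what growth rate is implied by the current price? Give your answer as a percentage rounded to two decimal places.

P = D₀(1+g)/(r−g) ⇒ P(r−g) = D₀(1+g) ⇒ g(P+D₀) = P·r − D₀
g = (P·r − D₀)/(P + D₀) = (€709,869.65×0.14 − €18,500.00) / (€709,869.65 + €18,500.00) = 0.111045

11.10%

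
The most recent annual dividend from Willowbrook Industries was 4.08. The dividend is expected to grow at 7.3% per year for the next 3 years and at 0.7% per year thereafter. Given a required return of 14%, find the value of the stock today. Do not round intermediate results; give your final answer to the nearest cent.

36.62

D_1 = 4.37784
D_2 = 4.69742
D_3 = 5.04033
Terminal value at year 3: TV = D_3×(1+g_2)/(r−g_2) = 5.07562/0.133 = 38.16253
P_0 = D_1/(1+r)^1 + D_2/(1+r)^2 + D_3/(1+r)^3 + TV/(1+r)^3
    = 3.84021 + 3.61451 + 3.40208 + 25.75862 = 36.61543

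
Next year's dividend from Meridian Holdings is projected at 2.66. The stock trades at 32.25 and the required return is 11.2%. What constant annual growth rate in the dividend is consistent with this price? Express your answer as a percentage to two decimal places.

P = D₁/(r−g) ⇒ g = r − D₁/P = 0.112 − 2.66/32.25 = 0.029519

2.95%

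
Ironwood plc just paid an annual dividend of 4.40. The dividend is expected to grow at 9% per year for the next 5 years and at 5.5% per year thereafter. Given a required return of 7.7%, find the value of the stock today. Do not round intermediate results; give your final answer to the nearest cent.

D_1 = 4.79600
D_2 = 5.22764
D_3 = 5.69813
D_4 = 6.21096
D_5 = 6.76995
Terminal value at year 5: TV = D_5×(1+g_2)/(r−g_2) = 7.14229/0.022 = 324.64965
P_0 = D_1/(1+r)^1 + D_2/(1+r)^2 + D_3/(1+r)^3 + D_4/(1+r)^4 + D_5/(1+r)^5 + TV/(1+r)^5
    = 4.45311 + 4.50686 + 4.56126 + 4.61632 + 4.67204 + 224.04560 = 246.85520

246.86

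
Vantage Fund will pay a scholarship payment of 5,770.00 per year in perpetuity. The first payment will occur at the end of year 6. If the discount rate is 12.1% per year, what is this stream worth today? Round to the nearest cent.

26937.82

Value at end of year 5: C / r = 5,770.00 / 0.121 = 47,685.9504
Discount to today: PV = 47,685.9504 / (1 + 0.121)^5 = 47,685.9504 / 1.770223 = 26,937.82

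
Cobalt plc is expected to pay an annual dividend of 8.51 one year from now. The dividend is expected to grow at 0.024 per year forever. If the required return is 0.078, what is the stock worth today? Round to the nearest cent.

Growing perpetuity: P = D₁ / (r − g) = 8.5100 / (0.078 − 0.024) = 157.59

157.59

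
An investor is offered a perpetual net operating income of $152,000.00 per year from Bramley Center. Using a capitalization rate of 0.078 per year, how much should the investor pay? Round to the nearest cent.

$1948717.95

Level perpetuity: PV = C / r = $152,000.00 / 0.078 = $1,948,717.95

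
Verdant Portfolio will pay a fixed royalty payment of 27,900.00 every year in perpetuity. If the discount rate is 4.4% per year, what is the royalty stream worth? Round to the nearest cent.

Level perpetuity: PV = C / r = 27,900.00 / 0.044 = 634,090.91

634090.91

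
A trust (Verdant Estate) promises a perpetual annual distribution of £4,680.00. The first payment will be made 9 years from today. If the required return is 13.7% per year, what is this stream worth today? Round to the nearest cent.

£12230.43

Value at end of year 8: C / r = £4,680.00 / 0.137 = £34,160.5839
Discount to today: PV = £34,160.5839 / (1 + 0.137)^8 = £34,160.5839 / 2.793082 = £12,230.43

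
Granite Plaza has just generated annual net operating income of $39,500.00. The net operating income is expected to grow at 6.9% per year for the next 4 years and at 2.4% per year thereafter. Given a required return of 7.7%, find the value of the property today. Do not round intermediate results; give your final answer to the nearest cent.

D_1 = 42225.50000
D_2 = 45139.05950
D_3 = 48253.65461
D_4 = 51583.15677
Terminal value at year 4: TV = D_4×(1+g_2)/(r−g_2) = 52821.15254/0.053 = 996625.51954
P_0 = D_1/(1+r)^1 + D_2/(1+r)^2 + D_3/(1+r)^3 + D_4/(1+r)^4 + TV/(1+r)^4
    = 39206.59239 + 38915.36422 + 38626.29930 + 38339.38157 + 740745.78735 = 895833.42482

$895833.42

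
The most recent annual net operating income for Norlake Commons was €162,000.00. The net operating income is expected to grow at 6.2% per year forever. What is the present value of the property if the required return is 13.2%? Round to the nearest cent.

D₁ = D₀ × (1 + g) = €162,000.00 × 1.062 = €172,044.0000
Growing perpetuity: P = D₁ / (r − g) = €172,044.0000 / (0.132 − 0.062) = €2,457,771.43

€2457771.43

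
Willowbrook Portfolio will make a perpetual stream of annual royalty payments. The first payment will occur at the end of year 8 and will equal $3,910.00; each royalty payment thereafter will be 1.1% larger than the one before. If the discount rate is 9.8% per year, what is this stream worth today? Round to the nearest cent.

Value at end of year 7: C₁ / (r − g) = $3,910.00 / (0.098 − 0.011) = $44,942.5287
Discount to today: PV = $44,942.5287 / (1 + 0.098)^7 = $44,942.5287 / 1.924050 = $23,358.29

$23358.29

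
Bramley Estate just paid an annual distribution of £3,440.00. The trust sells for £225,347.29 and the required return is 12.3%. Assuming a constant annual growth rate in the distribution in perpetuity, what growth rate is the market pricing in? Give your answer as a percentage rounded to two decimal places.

P = D₀(1+g)/(r−g) ⇒ P(r−g) = D₀(1+g) ⇒ g(P+D₀) = P·r − D₀
g = (P·r − D₀)/(P + D₀) = (£225,347.29×0.123 − £3,440.00) / (£225,347.29 + £3,440.00) = 0.106115

10.61%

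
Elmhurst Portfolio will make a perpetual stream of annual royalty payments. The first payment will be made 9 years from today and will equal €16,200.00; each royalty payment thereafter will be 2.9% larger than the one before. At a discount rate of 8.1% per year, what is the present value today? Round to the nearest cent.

€167072.94

Value at end of year 8: C₁ / (r − g) = €16,200.00 / (0.081 − 0.029) = €311,538.4615
Discount to today: PV = €311,538.4615 / (1 + 0.081)^8 = €311,538.4615 / 1.864685 = €167,072.94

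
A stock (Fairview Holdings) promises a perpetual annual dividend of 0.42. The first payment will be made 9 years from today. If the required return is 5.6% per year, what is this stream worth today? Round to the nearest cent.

Value at end of year 8: C / r = 0.42 / 0.056 = 7.5000
Discount to today: PV = 7.5000 / (1 + 0.056)^8 = 7.5000 / 1.546363 = 4.85

4.85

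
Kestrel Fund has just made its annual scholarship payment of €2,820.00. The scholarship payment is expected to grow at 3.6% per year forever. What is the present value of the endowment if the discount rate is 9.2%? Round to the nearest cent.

€52170.00

D₁ = D₀ × (1 + g) = €2,820.00 × 1.036 = €2,921.5200
Growing perpetuity: P = D₁ / (r − g) = €2,921.5200 / (0.092 − 0.036) = €52,170.00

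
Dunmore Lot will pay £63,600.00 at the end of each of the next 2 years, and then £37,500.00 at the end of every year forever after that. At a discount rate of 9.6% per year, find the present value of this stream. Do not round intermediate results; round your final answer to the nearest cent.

PV of 2-year annuity: £63,600.00 × [1 − (1+0.096)^−2] / 0.096 = 110975.54478
Perpetuity value at year 2: £37,500.00 / 0.096 = 390625.00000
PV of perpetuity: 390625.00000 / (1+0.096)^2 = 325191.30614
Total PV = 110975.54478 + 325191.30614 = 436166.85092

£436166.85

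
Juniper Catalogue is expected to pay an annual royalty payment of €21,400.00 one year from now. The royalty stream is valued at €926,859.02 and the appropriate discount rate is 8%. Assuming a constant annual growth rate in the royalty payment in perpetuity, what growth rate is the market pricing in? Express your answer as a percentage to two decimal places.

5.69%

P = D₁/(r−g) ⇒ g = r − D₁/P = 0.08 − €21,400.00/€926,859.02 = 0.056911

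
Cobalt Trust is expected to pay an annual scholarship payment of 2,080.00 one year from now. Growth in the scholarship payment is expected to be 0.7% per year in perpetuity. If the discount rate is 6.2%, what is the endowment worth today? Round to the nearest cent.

37818.18

Growing perpetuity: P = D₁ / (r − g) = 2,080.0000 / (0.062 − 0.007) = 37,818.18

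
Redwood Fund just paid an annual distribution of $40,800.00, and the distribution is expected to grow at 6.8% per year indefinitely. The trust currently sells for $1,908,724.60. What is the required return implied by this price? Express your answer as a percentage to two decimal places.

9.08%

D₁ = $40,800.00 × 1.068 = $43,574.4000
P = D₁/(r − g) ⇒ r = D₁/P + g = $43,574.4000/$1,908,724.60 + 0.068 = 0.022829 + 0.068 = 0.090829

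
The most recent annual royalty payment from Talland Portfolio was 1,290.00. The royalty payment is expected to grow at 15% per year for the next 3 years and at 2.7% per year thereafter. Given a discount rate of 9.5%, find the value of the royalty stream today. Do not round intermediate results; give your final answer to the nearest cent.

D_1 = 1483.50000
D_2 = 1706.02500
D_3 = 1961.92875
Terminal value at year 3: TV = D_3×(1+g_2)/(r−g_2) = 2014.90083/0.068 = 29630.89450
P_0 = D_1/(1+r)^1 + D_2/(1+r)^2 + D_3/(1+r)^3 + TV/(1+r)^3
    = 1354.79452 + 1422.84356 + 1494.31059 + 22568.48492 = 26840.43359

26840.43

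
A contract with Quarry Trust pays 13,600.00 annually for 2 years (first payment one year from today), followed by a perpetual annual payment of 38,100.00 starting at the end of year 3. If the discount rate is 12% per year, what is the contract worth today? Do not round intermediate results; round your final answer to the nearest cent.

PV of 2-year annuity: 13,600.00 × [1 − (1+0.12)^−2] / 0.12 = 22984.69388
Perpetuity value at year 2: 38,100.00 / 0.12 = 317500.00000
PV of perpetuity: 317500.00000 / (1+0.12)^2 = 253109.05612
Total PV = 22984.69388 + 253109.05612 = 276093.75000

276093.75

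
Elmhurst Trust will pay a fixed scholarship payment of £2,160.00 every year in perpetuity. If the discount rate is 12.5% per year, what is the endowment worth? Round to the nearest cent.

£17280.00

Level perpetuity: PV = C / r = £2,160.00 / 0.125 = £17,280.00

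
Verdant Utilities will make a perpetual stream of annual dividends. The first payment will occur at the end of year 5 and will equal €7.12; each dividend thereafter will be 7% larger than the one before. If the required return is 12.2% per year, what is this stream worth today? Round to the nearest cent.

Value at end of year 4: C₁ / (r − g) = €7.12 / (0.122 − 0.07) = €136.9231
Discount to today: PV = €136.9231 / (1 + 0.122)^4 = €136.9231 / 1.584789 = €86.40

€86.40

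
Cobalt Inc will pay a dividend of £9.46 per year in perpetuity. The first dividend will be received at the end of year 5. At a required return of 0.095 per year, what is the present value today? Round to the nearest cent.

£69.26

Value at end of year 4: C / r = £9.46 / 0.095 = £99.5789
Discount to today: PV = £99.5789 / (1 + 0.095)^4 = £99.5789 / 1.437661 = £69.26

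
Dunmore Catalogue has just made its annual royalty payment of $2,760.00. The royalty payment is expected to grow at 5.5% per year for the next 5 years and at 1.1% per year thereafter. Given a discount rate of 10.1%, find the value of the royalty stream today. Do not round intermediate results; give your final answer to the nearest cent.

$37209.98

D_1 = 2911.80000
D_2 = 3071.94900
D_3 = 3240.90620
D_4 = 3419.15604
D_5 = 3607.20962
Terminal value at year 5: TV = D_5×(1+g_2)/(r−g_2) = 3646.88892/0.09 = 40520.98804
P_0 = D_1/(1+r)^1 + D_2/(1+r)^2 + D_3/(1+r)^3 + D_4/(1+r)^4 + D_5/(1+r)^5 + TV/(1+r)^5
    = 2644.68665 + 2534.19111 + 2428.31210 + 2326.85674 + 2229.64020 + 25046.29154 = 37209.97834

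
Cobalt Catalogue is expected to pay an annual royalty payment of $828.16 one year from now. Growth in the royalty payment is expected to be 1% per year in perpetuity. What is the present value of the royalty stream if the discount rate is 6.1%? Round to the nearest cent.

Growing perpetuity: P = D₁ / (r − g) = $828.1600 / (0.061 − 0.01) = $16,238.43

$16238.43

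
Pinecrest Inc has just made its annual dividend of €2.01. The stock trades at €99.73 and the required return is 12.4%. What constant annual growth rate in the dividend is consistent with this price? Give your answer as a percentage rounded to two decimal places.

10.18%

P = D₀(1+g)/(r−g) ⇒ P(r−g) = D₀(1+g) ⇒ g(P+D₀) = P·r − D₀
g = (P·r − D₀)/(P + D₀) = (€99.73×0.124 − €2.01) / (€99.73 + €2.01) = 0.101794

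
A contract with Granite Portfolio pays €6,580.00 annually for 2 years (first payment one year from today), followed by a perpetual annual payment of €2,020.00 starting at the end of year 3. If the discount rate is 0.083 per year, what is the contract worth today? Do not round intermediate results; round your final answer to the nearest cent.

PV of 2-year annuity: €6,580.00 × [1 − (1+0.083)^−2] / 0.083 = 11685.79465
Perpetuity value at year 2: €2,020.00 / 0.083 = 24337.34940
PV of perpetuity: 24337.34940 / (1+0.083)^2 = 20749.91700
Total PV = 11685.79465 + 20749.91700 = 32435.71165

€32435.71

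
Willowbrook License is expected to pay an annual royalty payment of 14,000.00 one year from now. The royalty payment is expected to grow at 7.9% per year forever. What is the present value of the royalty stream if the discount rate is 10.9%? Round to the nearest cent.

466666.67

Growing perpetuity: P = D₁ / (r − g) = 14,000.0000 / (0.109 − 0.079) = 466,666.67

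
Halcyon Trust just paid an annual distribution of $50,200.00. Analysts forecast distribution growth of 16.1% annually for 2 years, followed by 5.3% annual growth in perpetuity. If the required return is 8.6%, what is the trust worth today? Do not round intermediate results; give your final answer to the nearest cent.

D_1 = 58282.20000
D_2 = 67665.63420
Terminal value at year 2: TV = D_2×(1+g_2)/(r−g_2) = 71251.91281/0.033 = 2159148.87311
P_0 = D_1/(1+r)^1 + D_2/(1+r)^2 + TV/(1+r)^2
    = 53666.85083 + 57373.12506 + 1830724.26319 = 1941764.23908

$1941764.24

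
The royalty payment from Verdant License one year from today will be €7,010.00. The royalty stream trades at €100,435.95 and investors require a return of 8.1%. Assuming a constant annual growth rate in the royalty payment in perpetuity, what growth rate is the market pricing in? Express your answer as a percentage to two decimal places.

P = D₁/(r−g) ⇒ g = r − D₁/P = 0.081 − €7,010.00/€100,435.95 = 0.011204

1.12%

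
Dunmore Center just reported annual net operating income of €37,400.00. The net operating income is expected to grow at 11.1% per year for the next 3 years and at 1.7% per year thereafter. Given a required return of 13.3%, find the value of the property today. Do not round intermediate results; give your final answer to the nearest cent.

D_1 = 41551.40000
D_2 = 46163.60540
D_3 = 51287.76560
Terminal value at year 3: TV = D_3×(1+g_2)/(r−g_2) = 52159.65761/0.116 = 449652.22082
P_0 = D_1/(1+r)^1 + D_2/(1+r)^2 + D_3/(1+r)^3 + TV/(1+r)^3
    = 36673.78641 + 35961.67405 + 35263.38912 + 309162.64424 = 417061.49382

€417061.49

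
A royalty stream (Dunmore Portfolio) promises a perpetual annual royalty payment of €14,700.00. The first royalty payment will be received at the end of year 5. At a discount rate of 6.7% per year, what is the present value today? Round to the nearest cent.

Value at end of year 4: C / r = €14,700.00 / 0.067 = €219,402.9851
Discount to today: PV = €219,402.9851 / (1 + 0.067)^4 = €219,402.9851 / 1.296157 = €169,271.89

€169271.89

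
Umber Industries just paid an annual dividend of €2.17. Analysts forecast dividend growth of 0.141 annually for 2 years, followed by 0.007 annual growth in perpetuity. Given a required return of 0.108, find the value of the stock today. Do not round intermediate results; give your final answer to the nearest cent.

D_1 = 2.47597
D_2 = 2.82508
Terminal value at year 2: TV = D_2×(1+g_2)/(r−g_2) = 2.84486/0.101 = 28.16690
P_0 = D_1/(1+r)^1 + D_2/(1+r)^2 + TV/(1+r)^2
    = 2.23463 + 2.30118 + 22.94350 = 27.47931

€27.48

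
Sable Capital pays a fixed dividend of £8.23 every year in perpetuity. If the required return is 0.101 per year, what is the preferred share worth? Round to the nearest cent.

£81.49

Level perpetuity: PV = C / r = £8.23 / 0.101 = £81.49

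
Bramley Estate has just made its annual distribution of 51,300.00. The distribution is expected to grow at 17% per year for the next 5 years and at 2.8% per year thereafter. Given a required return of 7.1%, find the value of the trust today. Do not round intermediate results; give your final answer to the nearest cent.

D_1 = 60021.00000
D_2 = 70224.57000
D_3 = 82162.74690
D_4 = 96130.41387
D_5 = 112472.58423
Terminal value at year 5: TV = D_5×(1+g_2)/(r−g_2) = 115621.81659/0.043 = 2688879.45558
P_0 = D_1/(1+r)^1 + D_2/(1+r)^2 + D_3/(1+r)^3 + D_4/(1+r)^4 + D_5/(1+r)^5 + TV/(1+r)^5
    = 56042.01681 + 61222.37130 + 66881.58209 + 73063.91321 + 79817.72032 + 1908200.38336 = 2245227.98709

2245227.99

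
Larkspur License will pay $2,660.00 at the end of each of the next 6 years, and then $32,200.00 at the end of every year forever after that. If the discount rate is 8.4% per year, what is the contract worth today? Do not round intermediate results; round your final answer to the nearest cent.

PV of 6-year annuity: $2,660.00 × [1 − (1+0.084)^−6] / 0.084 = 12149.05569
Perpetuity value at year 6: $32,200.00 / 0.084 = 383333.33333
PV of perpetuity: 383333.33333 / (1+0.084)^6 = 236265.81704
Total PV = 12149.05569 + 236265.81704 = 248414.87274

$248414.87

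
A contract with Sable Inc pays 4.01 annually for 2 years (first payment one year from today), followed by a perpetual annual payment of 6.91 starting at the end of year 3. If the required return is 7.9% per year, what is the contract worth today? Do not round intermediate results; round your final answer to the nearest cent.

82.29

PV of 2-year annuity: 4.01 × [1 − (1+0.079)^−2] / 0.079 = 7.16071
Perpetuity value at year 2: 6.91 / 0.079 = 87.46835
PV of perpetuity: 87.46835 / (1+0.079)^2 = 75.12908
Total PV = 7.16071 + 75.12908 = 82.28979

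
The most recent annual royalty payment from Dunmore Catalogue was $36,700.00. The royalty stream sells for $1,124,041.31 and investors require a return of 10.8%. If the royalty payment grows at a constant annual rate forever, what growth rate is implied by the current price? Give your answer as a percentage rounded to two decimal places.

P = D₀(1+g)/(r−g) ⇒ P(r−g) = D₀(1+g) ⇒ g(P+D₀) = P·r − D₀
g = (P·r − D₀)/(P + D₀) = ($1,124,041.31×0.108 − $36,700.00) / ($1,124,041.31 + $36,700.00) = 0.072968

7.30%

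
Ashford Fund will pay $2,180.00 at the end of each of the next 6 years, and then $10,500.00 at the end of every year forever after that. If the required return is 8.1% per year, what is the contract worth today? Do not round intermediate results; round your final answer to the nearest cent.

$91283.67

PV of 6-year annuity: $2,180.00 × [1 − (1+0.081)^−6] / 0.081 = 10047.37772
Perpetuity value at year 6: $10,500.00 / 0.081 = 129629.62963
PV of perpetuity: 129629.62963 / (1+0.081)^6 = 81236.29658
Total PV = 10047.37772 + 81236.29658 = 91283.67430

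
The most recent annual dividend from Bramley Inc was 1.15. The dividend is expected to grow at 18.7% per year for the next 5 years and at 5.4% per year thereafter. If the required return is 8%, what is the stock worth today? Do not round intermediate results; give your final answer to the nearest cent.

D_1 = 1.36505
D_2 = 1.62031
D_3 = 1.92331
D_4 = 2.28297
D_5 = 2.70989
Terminal value at year 5: TV = D_5×(1+g_2)/(r−g_2) = 2.85622/0.026 = 109.85471
P_0 = D_1/(1+r)^1 + D_2/(1+r)^2 + D_3/(1+r)^3 + D_4/(1+r)^4 + D_5/(1+r)^5 + TV/(1+r)^5
    = 1.26394 + 1.38916 + 1.52679 + 1.67805 + 1.84430 + 74.76527 = 82.46751

82.47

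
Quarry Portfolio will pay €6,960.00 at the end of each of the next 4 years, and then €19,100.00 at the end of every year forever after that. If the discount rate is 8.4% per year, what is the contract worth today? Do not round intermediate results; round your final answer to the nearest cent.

€187527.15

PV of 4-year annuity: €6,960.00 × [1 − (1+0.084)^−4] / 0.084 = 22848.63544
Perpetuity value at year 4: €19,100.00 / 0.084 = 227380.95238
PV of perpetuity: 227380.95238 / (1+0.084)^4 = 164678.51891
Total PV = 22848.63544 + 164678.51891 = 187527.15435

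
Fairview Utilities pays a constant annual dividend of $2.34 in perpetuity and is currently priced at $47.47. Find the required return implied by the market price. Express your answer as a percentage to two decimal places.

4.93%

P = C/r ⇒ r = C/P = $2.34/$47.47 = 0.049294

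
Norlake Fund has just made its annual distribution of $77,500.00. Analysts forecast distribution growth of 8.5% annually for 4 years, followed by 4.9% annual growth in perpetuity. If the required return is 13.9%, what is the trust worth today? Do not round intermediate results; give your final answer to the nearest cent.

$1018762.71

D_1 = 84087.50000
D_2 = 91234.93750
D_3 = 98989.90719
D_4 = 107404.04930
Terminal value at year 4: TV = D_4×(1+g_2)/(r−g_2) = 112666.84771/0.09 = 1251853.86349
P_0 = D_1/(1+r)^1 + D_2/(1+r)^2 + D_3/(1+r)^3 + D_4/(1+r)^4 + TV/(1+r)^4
    = 73825.72432 + 70325.64608 + 66991.50658 + 63815.43867 + 743804.39070 = 1018762.70635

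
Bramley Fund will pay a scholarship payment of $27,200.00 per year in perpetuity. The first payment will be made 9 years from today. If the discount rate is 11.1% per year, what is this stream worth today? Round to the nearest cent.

$105568.28

Value at end of year 8: C / r = $27,200.00 / 0.111 = $245,045.0450
Discount to today: PV = $245,045.0450 / (1 + 0.111)^8 = $245,045.0450 / 2.321200 = $105,568.28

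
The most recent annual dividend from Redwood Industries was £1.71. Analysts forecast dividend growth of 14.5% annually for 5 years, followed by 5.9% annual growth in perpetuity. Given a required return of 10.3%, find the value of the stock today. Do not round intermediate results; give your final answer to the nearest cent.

£59.19

D_1 = 1.95795
D_2 = 2.24185
D_3 = 2.56692
D_4 = 2.93913
D_5 = 3.36530
Terminal value at year 5: TV = D_5×(1+g_2)/(r−g_2) = 3.56385/0.044 = 80.99661
P_0 = D_1/(1+r)^1 + D_2/(1+r)^2 + D_3/(1+r)^3 + D_4/(1+r)^4 + D_5/(1+r)^5 + TV/(1+r)^5
    = 1.77511 + 1.84271 + 1.91287 + 1.98571 + 2.06132 + 49.61229 = 59.19001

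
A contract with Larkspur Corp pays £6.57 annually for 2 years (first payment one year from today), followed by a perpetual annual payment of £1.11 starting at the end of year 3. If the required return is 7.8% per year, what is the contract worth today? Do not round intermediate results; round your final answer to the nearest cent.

PV of 2-year annuity: £6.57 × [1 − (1+0.078)^−2] / 0.078 = 11.74826
Perpetuity value at year 2: £1.11 / 0.078 = 14.23077
PV of perpetuity: 14.23077 / (1+0.078)^2 = 12.24590
Total PV = 11.74826 + 12.24590 = 23.99416

£23.99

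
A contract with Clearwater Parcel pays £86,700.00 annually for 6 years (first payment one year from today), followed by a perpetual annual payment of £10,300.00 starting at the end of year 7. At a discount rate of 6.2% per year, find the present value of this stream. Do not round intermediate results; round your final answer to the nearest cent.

£539463.43

PV of 6-year annuity: £86,700.00 × [1 − (1+0.062)^−6] / 0.062 = 423666.13128
Perpetuity value at year 6: £10,300.00 / 0.062 = 166129.03226
PV of perpetuity: 166129.03226 / (1+0.062)^6 = 115797.30040
Total PV = 423666.13128 + 115797.30040 = 539463.43168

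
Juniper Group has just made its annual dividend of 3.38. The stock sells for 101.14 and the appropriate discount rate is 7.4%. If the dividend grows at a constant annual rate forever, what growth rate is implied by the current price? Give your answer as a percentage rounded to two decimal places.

3.93%

P = D₀(1+g)/(r−g) ⇒ P(r−g) = D₀(1+g) ⇒ g(P+D₀) = P·r − D₀
g = (P·r − D₀)/(P + D₀) = (101.14×0.074 − 3.38) / (101.14 + 3.38) = 0.039269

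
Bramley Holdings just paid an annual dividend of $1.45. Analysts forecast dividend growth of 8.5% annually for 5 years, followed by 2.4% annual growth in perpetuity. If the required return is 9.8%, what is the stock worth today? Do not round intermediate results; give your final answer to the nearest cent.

$25.90

D_1 = 1.57325
D_2 = 1.70698
D_3 = 1.85207
D_4 = 2.00950
D_5 = 2.18030
Terminal value at year 5: TV = D_5×(1+g_2)/(r−g_2) = 2.23263/0.074 = 30.17067
P_0 = D_1/(1+r)^1 + D_2/(1+r)^2 + D_3/(1+r)^3 + D_4/(1+r)^4 + D_5/(1+r)^5 + TV/(1+r)^5
    = 1.43283 + 1.41587 + 1.39910 + 1.38254 + 1.36617 + 18.90485 = 25.90137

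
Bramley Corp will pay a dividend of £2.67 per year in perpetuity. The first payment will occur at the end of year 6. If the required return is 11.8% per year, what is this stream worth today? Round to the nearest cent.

£12.95

Value at end of year 5: C / r = £2.67 / 0.118 = £22.6271
Discount to today: PV = £22.6271 / (1 + 0.118)^5 = £22.6271 / 1.746663 = £12.95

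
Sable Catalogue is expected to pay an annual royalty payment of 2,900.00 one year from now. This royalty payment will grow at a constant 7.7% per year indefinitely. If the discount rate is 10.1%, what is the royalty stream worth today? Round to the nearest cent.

120833.33

Growing perpetuity: P = D₁ / (r − g) = 2,900.0000 / (0.101 − 0.077) = 120,833.33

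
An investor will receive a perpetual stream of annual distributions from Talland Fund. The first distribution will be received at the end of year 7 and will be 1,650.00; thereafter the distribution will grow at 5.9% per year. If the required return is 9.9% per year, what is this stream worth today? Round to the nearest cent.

23411.96

Value at end of year 6: C₁ / (r − g) = 1,650.00 / (0.099 − 0.059) = 41,250.0000
Discount to today: PV = 41,250.0000 / (1 + 0.099)^6 = 41,250.0000 / 1.761920 = 23,411.96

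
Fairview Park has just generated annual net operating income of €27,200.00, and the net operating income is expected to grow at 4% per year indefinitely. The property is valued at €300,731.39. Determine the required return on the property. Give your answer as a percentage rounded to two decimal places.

D₁ = €27,200.00 × 1.04 = €28,288.0000
P = D₁/(r − g) ⇒ r = D₁/P + g = €28,288.0000/€300,731.39 + 0.04 = 0.094064 + 0.04 = 0.134064

13.41%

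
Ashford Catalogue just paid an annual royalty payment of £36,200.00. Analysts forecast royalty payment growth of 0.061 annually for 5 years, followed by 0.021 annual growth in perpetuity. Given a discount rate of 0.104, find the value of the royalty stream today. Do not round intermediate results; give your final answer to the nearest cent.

£525997.07

D_1 = 38408.20000
D_2 = 40751.10020
D_3 = 43236.91731
D_4 = 45874.36927
D_5 = 48672.70579
Terminal value at year 5: TV = D_5×(1+g_2)/(r−g_2) = 49694.83262/0.083 = 598732.92308
P_0 = D_1/(1+r)^1 + D_2/(1+r)^2 + D_3/(1+r)^3 + D_4/(1+r)^4 + D_5/(1+r)^5 + TV/(1+r)^5
    = 34790.03623 + 33434.98953 + 32132.72092 + 30881.17472 + 29678.37534 + 365079.77381 = 525997.07055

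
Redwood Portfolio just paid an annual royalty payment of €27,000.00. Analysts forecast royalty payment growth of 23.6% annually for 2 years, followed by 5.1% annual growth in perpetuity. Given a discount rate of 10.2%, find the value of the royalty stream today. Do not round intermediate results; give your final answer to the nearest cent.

€764203.48

D_1 = 33372.00000
D_2 = 41247.79200
Terminal value at year 2: TV = D_2×(1+g_2)/(r−g_2) = 43351.42939/0.051 = 850028.02729
P_0 = D_1/(1+r)^1 + D_2/(1+r)^2 + TV/(1+r)^2
    = 30283.12160 + 33965.46125 + 699954.89746 = 764203.48030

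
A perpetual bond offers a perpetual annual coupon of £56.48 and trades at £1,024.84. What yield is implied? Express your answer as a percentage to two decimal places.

P = C/r ⇒ r = C/P = £56.48/£1,024.84 = 0.055111

5.51%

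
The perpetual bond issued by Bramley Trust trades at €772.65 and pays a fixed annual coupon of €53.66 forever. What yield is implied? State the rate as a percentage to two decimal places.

P = C/r ⇒ r = C/P = €53.66/€772.65 = 0.069449

6.94%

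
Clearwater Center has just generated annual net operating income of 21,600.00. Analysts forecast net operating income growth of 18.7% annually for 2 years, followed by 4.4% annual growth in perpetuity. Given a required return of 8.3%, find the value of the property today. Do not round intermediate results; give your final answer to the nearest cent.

744220.92

D_1 = 25639.20000
D_2 = 30433.73040
Terminal value at year 2: TV = D_2×(1+g_2)/(r−g_2) = 31772.81454/0.039 = 814687.55225
P_0 = D_1/(1+r)^1 + D_2/(1+r)^2 + TV/(1+r)^2
    = 23674.23823 + 25947.66461 + 694599.02194 = 744220.92478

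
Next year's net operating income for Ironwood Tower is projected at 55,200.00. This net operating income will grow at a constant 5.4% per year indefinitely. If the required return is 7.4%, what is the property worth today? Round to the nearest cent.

2760000.00

Growing perpetuity: P = D₁ / (r − g) = 55,200.0000 / (0.074 − 0.054) = 2,760,000.00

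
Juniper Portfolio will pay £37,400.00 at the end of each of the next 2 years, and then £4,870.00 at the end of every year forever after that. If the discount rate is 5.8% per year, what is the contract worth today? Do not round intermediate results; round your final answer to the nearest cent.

PV of 2-year annuity: £37,400.00 × [1 − (1+0.058)^−2] / 0.058 = 68761.54674
Perpetuity value at year 2: £4,870.00 / 0.058 = 83965.51724
PV of perpetuity: 83965.51724 / (1+0.058)^2 = 75011.80781
Total PV = 68761.54674 + 75011.80781 = 143773.35455

£143773.35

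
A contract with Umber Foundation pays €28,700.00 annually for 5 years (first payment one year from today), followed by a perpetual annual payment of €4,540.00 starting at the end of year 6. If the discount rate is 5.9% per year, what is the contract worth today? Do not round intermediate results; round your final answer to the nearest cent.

€178997.32

PV of 5-year annuity: €28,700.00 × [1 − (1+0.059)^−5] / 0.059 = 121224.43496
Perpetuity value at year 5: €4,540.00 / 0.059 = 76949.15254
PV of perpetuity: 76949.15254 / (1+0.059)^5 = 57772.88304
Total PV = 121224.43496 + 57772.88304 = 178997.31800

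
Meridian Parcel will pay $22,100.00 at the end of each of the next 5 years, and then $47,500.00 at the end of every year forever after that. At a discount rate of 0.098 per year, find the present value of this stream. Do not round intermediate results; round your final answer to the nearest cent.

PV of 5-year annuity: $22,100.00 × [1 − (1+0.098)^−5] / 0.098 = 84206.19058
Perpetuity value at year 5: $47,500.00 / 0.098 = 484693.87755
PV of perpetuity: 484693.87755 / (1+0.098)^5 = 303707.72133
Total PV = 84206.19058 + 303707.72133 = 387913.91191

$387913.91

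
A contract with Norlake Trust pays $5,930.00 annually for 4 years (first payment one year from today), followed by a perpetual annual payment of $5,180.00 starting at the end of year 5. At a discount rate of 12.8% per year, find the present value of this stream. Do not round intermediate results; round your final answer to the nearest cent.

$42708.91

PV of 4-year annuity: $5,930.00 × [1 − (1+0.128)^−4] / 0.128 = 17712.16467
Perpetuity value at year 4: $5,180.00 / 0.128 = 40468.75000
PV of perpetuity: 40468.75000 / (1+0.128)^4 = 24996.74107
Total PV = 17712.16467 + 24996.74107 = 42708.90573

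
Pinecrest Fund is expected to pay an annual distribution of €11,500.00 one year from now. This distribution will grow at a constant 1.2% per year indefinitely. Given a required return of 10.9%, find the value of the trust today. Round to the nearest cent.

€118556.70

Growing perpetuity: P = D₁ / (r − g) = €11,500.0000 / (0.109 − 0.012) = €118,556.70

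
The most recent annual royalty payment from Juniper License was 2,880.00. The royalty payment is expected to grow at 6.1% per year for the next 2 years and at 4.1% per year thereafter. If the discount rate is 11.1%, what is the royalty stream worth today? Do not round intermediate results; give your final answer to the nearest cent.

D_1 = 3055.68000
D_2 = 3242.07648
Terminal value at year 2: TV = D_2×(1+g_2)/(r−g_2) = 3375.00162/0.07 = 48214.30880
P_0 = D_1/(1+r)^1 + D_2/(1+r)^2 + TV/(1+r)^2
    = 2750.38704 + 2626.60724 + 39061.40201 = 44438.39630

44438.40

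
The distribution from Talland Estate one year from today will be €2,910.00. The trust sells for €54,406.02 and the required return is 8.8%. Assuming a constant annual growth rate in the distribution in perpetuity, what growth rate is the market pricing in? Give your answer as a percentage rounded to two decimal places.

3.45%

P = D₁/(r−g) ⇒ g = r − D₁/P = 0.088 − €2,910.00/€54,406.02 = 0.034513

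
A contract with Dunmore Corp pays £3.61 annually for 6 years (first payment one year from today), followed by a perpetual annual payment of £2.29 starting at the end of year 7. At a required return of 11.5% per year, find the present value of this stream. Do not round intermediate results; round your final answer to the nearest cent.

PV of 6-year annuity: £3.61 × [1 − (1+0.115)^−6] / 0.115 = 15.05476
Perpetuity value at year 6: £2.29 / 0.115 = 19.91304
PV of perpetuity: 19.91304 / (1+0.115)^6 = 10.36307
Total PV = 15.05476 + 10.36307 = 25.41783

£25.42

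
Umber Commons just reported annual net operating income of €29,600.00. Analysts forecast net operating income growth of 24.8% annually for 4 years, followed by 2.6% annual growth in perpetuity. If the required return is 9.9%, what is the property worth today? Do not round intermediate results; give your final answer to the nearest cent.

€856155.88

D_1 = 36940.80000
D_2 = 46102.11840
D_3 = 57535.44376
D_4 = 71804.23382
Terminal value at year 4: TV = D_4×(1+g_2)/(r−g_2) = 73671.14390/0.073 = 1009193.75200
P_0 = D_1/(1+r)^1 + D_2/(1+r)^2 + D_3/(1+r)^3 + D_4/(1+r)^4 + TV/(1+r)^4
    = 33613.10282 + 38170.29329 + 43345.33760 + 49222.00302 + 691805.13837 = 856155.87510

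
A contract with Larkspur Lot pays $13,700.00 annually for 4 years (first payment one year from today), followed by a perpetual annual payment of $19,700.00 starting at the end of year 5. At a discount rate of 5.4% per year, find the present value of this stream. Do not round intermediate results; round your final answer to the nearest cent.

$343735.32

PV of 4-year annuity: $13,700.00 × [1 − (1+0.054)^−4] / 0.054 = 48131.51309
Perpetuity value at year 4: $19,700.00 / 0.054 = 364814.81481
PV of perpetuity: 364814.81481 / (1+0.054)^4 = 295603.80694
Total PV = 48131.51309 + 295603.80694 = 343735.32003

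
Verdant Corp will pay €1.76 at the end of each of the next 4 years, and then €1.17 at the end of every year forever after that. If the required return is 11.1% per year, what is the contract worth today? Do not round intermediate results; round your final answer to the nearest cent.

€12.37

PV of 4-year annuity: €1.76 × [1 − (1+0.111)^−4] / 0.111 = 5.44867
Perpetuity value at year 4: €1.17 / 0.111 = 10.54054
PV of perpetuity: 10.54054 / (1+0.111)^4 = 6.91842
Total PV = 5.44867 + 6.91842 = 12.36708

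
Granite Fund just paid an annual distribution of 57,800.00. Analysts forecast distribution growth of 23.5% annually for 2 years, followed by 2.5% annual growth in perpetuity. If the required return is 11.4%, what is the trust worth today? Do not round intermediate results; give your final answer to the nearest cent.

D_1 = 71383.00000
D_2 = 88158.00500
Terminal value at year 2: TV = D_2×(1+g_2)/(r−g_2) = 90361.95512/0.089 = 1015302.86657
P_0 = D_1/(1+r)^1 + D_2/(1+r)^2 + TV/(1+r)^2
    = 64078.09695 + 71038.10568 + 818135.48680 = 953251.68943

953251.69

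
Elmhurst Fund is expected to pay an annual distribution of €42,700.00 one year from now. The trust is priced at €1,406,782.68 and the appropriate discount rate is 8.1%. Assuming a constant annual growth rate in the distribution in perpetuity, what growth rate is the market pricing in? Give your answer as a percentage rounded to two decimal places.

5.06%

P = D₁/(r−g) ⇒ g = r − D₁/P = 0.081 − €42,700.00/€1,406,782.68 = 0.050647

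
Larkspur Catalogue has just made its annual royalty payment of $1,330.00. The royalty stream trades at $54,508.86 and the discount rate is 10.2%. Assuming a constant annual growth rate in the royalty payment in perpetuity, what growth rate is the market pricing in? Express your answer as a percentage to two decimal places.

7.58%

P = D₀(1+g)/(r−g) ⇒ P(r−g) = D₀(1+g) ⇒ g(P+D₀) = P·r − D₀
g = (P·r − D₀)/(P + D₀) = ($54,508.86×0.102 − $1,330.00) / ($54,508.86 + $1,330.00) = 0.075752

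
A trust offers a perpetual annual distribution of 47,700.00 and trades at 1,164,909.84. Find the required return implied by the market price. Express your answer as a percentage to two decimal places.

P = C/r ⇒ r = C/P = 47,700.00/1,164,909.84 = 0.040947

4.09%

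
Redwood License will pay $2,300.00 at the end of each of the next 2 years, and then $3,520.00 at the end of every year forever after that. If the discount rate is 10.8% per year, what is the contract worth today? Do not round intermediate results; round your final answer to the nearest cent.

PV of 2-year annuity: $2,300.00 × [1 − (1+0.108)^−2] / 0.108 = 3949.28906
Perpetuity value at year 2: $3,520.00 / 0.108 = 32592.59259
PV of perpetuity: 32592.59259 / (1+0.108)^2 = 26548.46325
Total PV = 3949.28906 + 26548.46325 = 30497.75231

$30497.75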